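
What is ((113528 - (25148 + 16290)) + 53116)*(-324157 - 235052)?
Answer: -70016322054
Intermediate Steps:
((113528 - (25148 + 16290)) + 53116)*(-324157 - 235052) = ((113528 - 1*41438) + 53116)*(-559209) = ((113528 - 41438) + 53116)*(-559209) = (72090 + 53116)*(-559209) = 125206*(-559209) = -70016322054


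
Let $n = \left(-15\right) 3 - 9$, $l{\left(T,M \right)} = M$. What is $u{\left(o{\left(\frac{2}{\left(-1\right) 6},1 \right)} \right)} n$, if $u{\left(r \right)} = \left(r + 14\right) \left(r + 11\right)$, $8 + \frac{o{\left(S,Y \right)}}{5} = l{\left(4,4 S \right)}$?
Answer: $-62916$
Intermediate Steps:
$o{\left(S,Y \right)} = -40 + 20 S$ ($o{\left(S,Y \right)} = -40 + 5 \cdot 4 S = -40 + 20 S$)
$u{\left(r \right)} = \left(11 + r\right) \left(14 + r\right)$ ($u{\left(r \right)} = \left(14 + r\right) \left(11 + r\right) = \left(11 + r\right) \left(14 + r\right)$)
$n = -54$ ($n = -45 - 9 = -54$)
$u{\left(o{\left(\frac{2}{\left(-1\right) 6},1 \right)} \right)} n = \left(154 + \left(-40 + 20 \frac{2}{\left(-1\right) 6}\right)^{2} + 25 \left(-40 + 20 \frac{2}{\left(-1\right) 6}\right)\right) \left(-54\right) = \left(154 + \left(-40 + 20 \frac{2}{-6}\right)^{2} + 25 \left(-40 + 20 \frac{2}{-6}\right)\right) \left(-54\right) = \left(154 + \left(-40 + 20 \cdot 2 \left(- \frac{1}{6}\right)\right)^{2} + 25 \left(-40 + 20 \cdot 2 \left(- \frac{1}{6}\right)\right)\right) \left(-54\right) = \left(154 + \left(-40 + 20 \left(- \frac{1}{3}\right)\right)^{2} + 25 \left(-40 + 20 \left(- \frac{1}{3}\right)\right)\right) \left(-54\right) = \left(154 + \left(-40 - \frac{20}{3}\right)^{2} + 25 \left(-40 - \frac{20}{3}\right)\right) \left(-54\right) = \left(154 + \left(- \frac{140}{3}\right)^{2} + 25 \left(- \frac{140}{3}\right)\right) \left(-54\right) = \left(154 + \frac{19600}{9} - \frac{3500}{3}\right) \left(-54\right) = \frac{10486}{9} \left(-54\right) = -62916$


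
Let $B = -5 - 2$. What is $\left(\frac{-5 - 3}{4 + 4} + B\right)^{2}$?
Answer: $64$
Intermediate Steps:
$B = -7$
$\left(\frac{-5 - 3}{4 + 4} + B\right)^{2} = \left(\frac{-5 - 3}{4 + 4} - 7\right)^{2} = \left(- \frac{8}{8} - 7\right)^{2} = \left(\left(-8\right) \frac{1}{8} - 7\right)^{2} = \left(-1 - 7\right)^{2} = \left(-8\right)^{2} = 64$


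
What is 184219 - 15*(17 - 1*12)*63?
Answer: 179494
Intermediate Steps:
184219 - 15*(17 - 1*12)*63 = 184219 - 15*(17 - 12)*63 = 184219 - 15*5*63 = 184219 - 75*63 = 184219 - 4725 = 179494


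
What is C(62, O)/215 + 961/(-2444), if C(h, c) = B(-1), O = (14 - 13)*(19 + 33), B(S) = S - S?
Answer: -961/2444 ≈ -0.39321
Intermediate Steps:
B(S) = 0
O = 52 (O = 1*52 = 52)
C(h, c) = 0
C(62, O)/215 + 961/(-2444) = 0/215 + 961/(-2444) = 0*(1/215) + 961*(-1/2444) = 0 - 961/2444 = -961/2444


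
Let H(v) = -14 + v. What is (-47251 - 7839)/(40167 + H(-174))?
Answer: -55090/39979 ≈ -1.3780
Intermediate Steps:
(-47251 - 7839)/(40167 + H(-174)) = (-47251 - 7839)/(40167 + (-14 - 174)) = -55090/(40167 - 188) = -55090/39979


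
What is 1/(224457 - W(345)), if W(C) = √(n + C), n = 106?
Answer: 224457/50380944398 + √451/50380944398 ≈ 4.4556e-6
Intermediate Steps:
W(C) = √(106 + C)
1/(224457 - W(345)) = 1/(224457 - √(106 + 345)) = 1/(224457 - √451)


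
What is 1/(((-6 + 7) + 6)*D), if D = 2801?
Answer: 1/19607 ≈ 5.1002e-5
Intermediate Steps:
1/(((-6 + 7) + 6)*D) = 1/(((-6 + 7) + 6)*2801) = 1/((1 + 6)*2801) = 1/(7*2801) = 1/19607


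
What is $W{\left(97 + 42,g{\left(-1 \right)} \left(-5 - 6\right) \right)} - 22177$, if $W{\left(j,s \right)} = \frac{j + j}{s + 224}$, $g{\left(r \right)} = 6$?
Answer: $- \frac{1751844}{79} \approx -22175.0$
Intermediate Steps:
$W{\left(j,s \right)} = \frac{2 j}{224 + s}$
$W{\left(97 + 42,g{\left(-1 \right)} \left(-5 - 6\right) \right)} - 22177 = \frac{2 \left(97 + 42\right)}{224 + 6 \left(-5 - 6\right)} - 22177 = 2 \cdot 139 \frac{1}{224 + 6 \left(-5 - 6\right)} - 22177 = 2 \cdot 139 \frac{1}{224 + 6 \left(-11\right)} - 22177 = 2 \cdot 139 \frac{1}{224 - 66} - 22177 = 2 \cdot 139 \cdot \frac{1}{158} - 22177 = \frac{139}{79} - 22177 = - \frac{1751844}{79}$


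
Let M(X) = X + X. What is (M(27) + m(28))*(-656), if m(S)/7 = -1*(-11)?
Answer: -85936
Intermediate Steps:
M(X) = 2*X
m(S) = 77 (m(S) = 7*(-1*(-11)) = 7*11 = 77)
(M(27) + m(28))*(-656) = (2*27 + 77)*(-656) = (54 + 77)*(-656) = 131*(-656) = -85936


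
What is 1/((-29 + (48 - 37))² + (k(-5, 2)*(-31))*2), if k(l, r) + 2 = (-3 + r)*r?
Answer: 1/572 ≈ 0.0017483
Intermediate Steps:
k(l, r) = -2 + r*(-3 + r) (k(l, r) = -2 + (-3 + r)*r = -2 + r*(-3 + r))
1/((-29 + (48 - 37))² + (k(-5, 2)*(-31))*2) = 1/((-29 + (48 - 37))² + ((-2 + 2² - 3*2)*(-31))*2) = 1/((-29 + 11)² + ((-2 + 4 - 6)*(-31))*2) = 1/((-18)² - 4*(-31)*2) = 1/(324 + 124*2) = 1/(324 + 248) = 1/572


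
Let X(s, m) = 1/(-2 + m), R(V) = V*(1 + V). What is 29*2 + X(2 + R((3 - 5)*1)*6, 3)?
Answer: 59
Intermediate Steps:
29*2 + X(2 + R((3 - 5)*1)*6, 3) = 29*2 + 1/(-2 + 3) = 58 + 1/1 = 58 + 1 = 59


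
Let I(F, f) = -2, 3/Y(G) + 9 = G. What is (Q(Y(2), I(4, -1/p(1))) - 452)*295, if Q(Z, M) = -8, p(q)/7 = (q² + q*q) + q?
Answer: -135700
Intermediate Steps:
p(q) = 7*q + 14*q² (p(q) = 7*((q² + q*q) + q) = 7*((q² + q²) + q) = 7*(2*q² + q) = 7*(q + 2*q²) = 7*q + 14*q²)
Y(G) = 3/(-9 + G)
(Q(Y(2), I(4, -1/p(1))) - 452)*295 = (-8 - 452)*295 = -460*295 = -135700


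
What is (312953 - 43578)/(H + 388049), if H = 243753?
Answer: 269375/631802 ≈ 0.42636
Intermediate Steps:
(312953 - 43578)/(H + 388049) = (312953 - 43578)/(243753 + 388049) = 269375/631802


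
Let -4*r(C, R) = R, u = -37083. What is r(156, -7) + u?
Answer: -148325/4 ≈ -37081.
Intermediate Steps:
r(C, R) = -R/4
r(156, -7) + u = -¼*(-7) - 37083 = 7/4 - 37083 = -148325/4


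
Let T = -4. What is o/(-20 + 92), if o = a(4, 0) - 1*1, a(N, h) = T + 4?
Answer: -1/72 ≈ -0.013889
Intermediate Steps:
a(N, h) = 0 (a(N, h) = -4 + 4 = 0)
o = -1 (o = 0 - 1*1 = 0 - 1 = -1)
o/(-20 + 92) = -1/(-20 + 92) = -1/72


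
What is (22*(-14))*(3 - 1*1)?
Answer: -616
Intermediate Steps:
(22*(-14))*(3 - 1*1) = -308*(3 - 1) = -308*2 = -616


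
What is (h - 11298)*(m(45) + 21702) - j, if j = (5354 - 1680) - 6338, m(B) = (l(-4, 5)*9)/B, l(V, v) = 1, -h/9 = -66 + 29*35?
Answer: -2152736409/5 ≈ -4.3055e+8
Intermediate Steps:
h = -8541 (h = -9*(-66 + 29*35) = -9*(-66 + 1015) = -9*949 = -8541)
m(B) = 9/B (m(B) = (1*9)/B = 9/B)
j = -2664 (j = 3674 - 6338 = -2664)
(h - 11298)*(m(45) + 21702) - j = (-8541 - 11298)*(9/45 + 21702) - 1*(-2664) = -19839*(9*(1/45) + 21702) + 2664 = -19839*(1/5 + 21702) + 2664 = -19839*108511/5 + 2664 = -2152749729/5 + 2664 = -2152736409/5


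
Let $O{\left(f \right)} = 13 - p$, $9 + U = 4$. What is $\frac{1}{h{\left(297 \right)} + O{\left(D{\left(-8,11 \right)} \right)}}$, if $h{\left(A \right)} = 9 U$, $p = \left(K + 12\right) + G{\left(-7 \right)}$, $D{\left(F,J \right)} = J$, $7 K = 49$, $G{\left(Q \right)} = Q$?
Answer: $- \frac{1}{44} \approx -0.022727$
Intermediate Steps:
$U = -5$ ($U = -9 + 4 = -5$)
$K = 7$ ($K = \frac{1}{7} \cdot 49 = 7$)
$p = 12$ ($p = \left(7 + 12\right) - 7 = 19 - 7 = 12$)
$h{\left(A \right)} = -45$ ($h{\left(A \right)} = 9 \left(-5\right) = -45$)
$O{\left(f \right)} = 1$ ($O{\left(f \right)} = 13 - 12 = 1$)
$\frac{1}{h{\left(297 \right)} + O{\left(D{\left(-8,11 \right)} \right)}} = \frac{1}{-45 + 1} = \frac{1}{-44} = - \frac{1}{44}$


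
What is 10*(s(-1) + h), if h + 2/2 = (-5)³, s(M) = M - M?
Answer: -1260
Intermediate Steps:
s(M) = 0
h = -126 (h = -1 + (-5)³ = -1 - 125 = -126)
10*(s(-1) + h) = 10*(0 - 126) = 10*(-126) = -1260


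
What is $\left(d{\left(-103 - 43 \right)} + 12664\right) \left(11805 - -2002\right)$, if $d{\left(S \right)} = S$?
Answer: $172836026$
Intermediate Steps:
$\left(d{\left(-103 - 43 \right)} + 12664\right) \left(11805 - -2002\right) = \left(\left(-103 - 43\right) + 12664\right) \left(11805 - -2002\right) = \left(\left(-103 - 43\right) + 12664\right) \left(11805 + 2002\right) = \left(-146 + 12664\right) 13807 = 12518 \cdot 13807 = 172836026$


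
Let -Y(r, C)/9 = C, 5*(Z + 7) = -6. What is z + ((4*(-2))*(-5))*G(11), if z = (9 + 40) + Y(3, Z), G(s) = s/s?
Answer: 814/5 ≈ 162.80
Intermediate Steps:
Z = -41/5 (Z = -7 + (⅕)*(-6) = -7 - 6/5 = -41/5 ≈ -8.2000)
Y(r, C) = -9*C
G(s) = 1
z = 614/5 (z = (9 + 40) - 9*(-41/5) = 49 + 369/5 = 614/5 ≈ 122.80)
z + ((4*(-2))*(-5))*G(11) = 614/5 + ((4*(-2))*(-5))*1 = 614/5 - 8*(-5)*1 = 614/5 + 40*1 = 614/5 + 40 = 814/5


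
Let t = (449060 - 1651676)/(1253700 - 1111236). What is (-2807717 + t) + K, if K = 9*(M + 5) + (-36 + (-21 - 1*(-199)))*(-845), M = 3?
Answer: -17378491469/5936 ≈ -2.9276e+6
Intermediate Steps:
t = -50109/5936 (t = -1202616/142464 = -1202616*1/142464 = -50109/5936 ≈ -8.4415)
K = -119918 (K = 9*(3 + 5) + (-36 + (-21 - 1*(-199)))*(-845) = 9*8 + (-36 + (-21 + 199))*(-845) = 72 + (-36 + 178)*(-845) = 72 + 142*(-845) = 72 - 119990 = -119918)
(-2807717 + t) + K = (-2807717 - 50109/5936) - 119918 = -16666658221/5936 - 119918 = -17378491469/5936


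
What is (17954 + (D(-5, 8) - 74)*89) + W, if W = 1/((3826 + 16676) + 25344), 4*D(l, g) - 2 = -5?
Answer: 1036234217/91692 ≈ 11301.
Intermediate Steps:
D(l, g) = -¾ (D(l, g) = ½ + (¼)*(-5) = ½ - 5/4 = -¾)
W = 1/45846 (W = 1/(20502 + 25344) = 1/45846 ≈ 2.1812e-5)
(17954 + (D(-5, 8) - 74)*89) + W = (17954 + (-¾ - 74)*89) + 1/45846 = (17954 - 299/4*89) + 1/45846 = (17954 - 26611/4) + 1/45846 = 45205/4 + 1/45846 = 1036234217/91692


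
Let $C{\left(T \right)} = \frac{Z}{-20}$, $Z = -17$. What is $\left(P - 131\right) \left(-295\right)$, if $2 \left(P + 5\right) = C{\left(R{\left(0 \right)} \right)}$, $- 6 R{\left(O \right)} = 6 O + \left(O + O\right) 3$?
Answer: $\frac{319957}{8} \approx 39995.0$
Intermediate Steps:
$R{\left(O \right)} = - 2 O$ ($R{\left(O \right)} = - \frac{6 O + \left(O + O\right) 3}{6} = - \frac{6 O + 2 O 3}{6} = - \frac{6 O + 6 O}{6} = - \frac{12 O}{6} = - 2 O$)
$C{\left(T \right)} = \frac{17}{20}$ ($C{\left(T \right)} = - \frac{17}{-20} = \left(-17\right) \left(- \frac{1}{20}\right) = \frac{17}{20}$)
$P = - \frac{183}{40}$ ($P = -5 + \frac{1}{2} \cdot \frac{17}{20} = -5 + \frac{17}{40} = - \frac{183}{40} \approx -4.575$)
$\left(P - 131\right) \left(-295\right) = \left(- \frac{183}{40} - 131\right) \left(-295\right) = \left(- \frac{5423}{40}\right) \left(-295\right) = \frac{319957}{8}$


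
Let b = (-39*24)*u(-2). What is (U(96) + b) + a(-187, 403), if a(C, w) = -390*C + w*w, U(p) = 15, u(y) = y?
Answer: 237226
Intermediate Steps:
a(C, w) = w² - 390*C (a(C, w) = -390*C + w² = w² - 390*C)
b = 1872 (b = -39*24*(-2) = -936*(-2) = 1872)
(U(96) + b) + a(-187, 403) = (15 + 1872) + (403² - 390*(-187)) = 1887 + (162409 + 72930) = 1887 + 235339 = 237226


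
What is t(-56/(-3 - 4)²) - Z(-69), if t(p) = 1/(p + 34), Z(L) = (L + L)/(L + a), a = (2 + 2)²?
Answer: -31369/12190 ≈ -2.5733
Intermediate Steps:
a = 16 (a = 4² = 16)
Z(L) = 2*L/(16 + L) (Z(L) = (L + L)/(L + 16) = (2*L)/(16 + L) = 2*L/(16 + L))
t(p) = 1/(34 + p)
t(-56/(-3 - 4)²) - Z(-69) = 1/(34 - 56/(-3 - 4)²) - 2*(-69)/(16 - 69) = 1/(34 - 56/((-7)²)) - 2*(-69)/(-53) = 1/(34 - 56/49) - 2*(-69)*(-1)/53 = 1/(34 - 56*1/49) - 1*138/53 = 1/(34 - 8/7) - 138/53 = 1/(230/7) - 138/53 = 7/230 - 138/53 = -31369/12190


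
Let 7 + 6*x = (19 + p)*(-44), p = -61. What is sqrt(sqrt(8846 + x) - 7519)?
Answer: sqrt(-270684 + 6*sqrt(329502))/6 ≈ 86.159*I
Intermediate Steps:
x = 1841/6 (x = -7/6 + ((19 - 61)*(-44))/6 = -7/6 + (-42*(-44))/6 = -7/6 + (1/6)*1848 = -7/6 + 308 = 1841/6 ≈ 306.83)
sqrt(sqrt(8846 + x) - 7519) = sqrt(sqrt(8846 + 1841/6) - 7519) = sqrt(sqrt(54917/6) - 7519) = sqrt(sqrt(329502)/6 - 7519) = sqrt(-7519 + sqrt(329502)/6)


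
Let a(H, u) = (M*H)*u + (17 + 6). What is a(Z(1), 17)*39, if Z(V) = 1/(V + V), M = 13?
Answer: 10413/2 ≈ 5206.5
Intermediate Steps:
Z(V) = 1/(2*V)
a(H, u) = 23 + 13*H*u (a(H, u) = (13*H)*u + (17 + 6) = 13*H*u + 23 = 23 + 13*H*u)
a(Z(1), 17)*39 = (23 + 13*((½)/1)*17)*39 = (23 + 13*((½)*1)*17)*39 = (23 + 13*(½)*17)*39 = (23 + 221/2)*39 = (267/2)*39 = 10413/2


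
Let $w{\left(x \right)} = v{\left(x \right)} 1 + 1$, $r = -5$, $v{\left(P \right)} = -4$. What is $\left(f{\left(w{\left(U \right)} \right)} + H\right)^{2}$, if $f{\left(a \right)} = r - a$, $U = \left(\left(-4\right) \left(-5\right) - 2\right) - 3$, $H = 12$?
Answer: $100$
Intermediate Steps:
$U = 15$ ($U = \left(20 - 2\right) - 3 = 18 - 3 = 15$)
$w{\left(x \right)} = -3$ ($w{\left(x \right)} = \left(-4\right) 1 + 1 = -4 + 1 = -3$)
$f{\left(a \right)} = -5 - a$
$\left(f{\left(w{\left(U \right)} \right)} + H\right)^{2} = \left(\left(-5 - -3\right) + 12\right)^{2} = \left(\left(-5 + 3\right) + 12\right)^{2} = \left(-2 + 12\right)^{2} = 10^{2} = 100$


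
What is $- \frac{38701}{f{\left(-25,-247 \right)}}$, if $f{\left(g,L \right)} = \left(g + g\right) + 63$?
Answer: $-2977$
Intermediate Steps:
$f{\left(g,L \right)} = 63 + 2 g$ ($f{\left(g,L \right)} = 2 g + 63 = 63 + 2 g$)
$- \frac{38701}{f{\left(-25,-247 \right)}} = - \frac{38701}{63 + 2 \left(-25\right)} = - \frac{38701}{63 - 50} = - \frac{38701}{13} = \left(-38701\right) \frac{1}{13} = -2977$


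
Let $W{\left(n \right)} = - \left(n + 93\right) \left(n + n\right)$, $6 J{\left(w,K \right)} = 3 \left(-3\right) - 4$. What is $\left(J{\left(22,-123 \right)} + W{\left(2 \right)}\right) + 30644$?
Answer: $\frac{181571}{6} \approx 30262.0$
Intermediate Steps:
$J{\left(w,K \right)} = - \frac{13}{6}$ ($J{\left(w,K \right)} = \frac{3 \left(-3\right) - 4}{6} = \frac{-9 - 4}{6} = \frac{1}{6} \left(-13\right) = - \frac{13}{6}$)
$W{\left(n \right)} = - 2 n \left(93 + n\right)$ ($W{\left(n \right)} = - \left(93 + n\right) 2 n = - 2 n \left(93 + n\right)$)
$\left(J{\left(22,-123 \right)} + W{\left(2 \right)}\right) + 30644 = \left(- \frac{13}{6} - 4 \left(93 + 2\right)\right) + 30644 = \left(- \frac{13}{6} - 4 \cdot 95\right) + 30644 = \left(- \frac{13}{6} - 380\right) + 30644 = - \frac{2293}{6} + 30644 = \frac{181571}{6}$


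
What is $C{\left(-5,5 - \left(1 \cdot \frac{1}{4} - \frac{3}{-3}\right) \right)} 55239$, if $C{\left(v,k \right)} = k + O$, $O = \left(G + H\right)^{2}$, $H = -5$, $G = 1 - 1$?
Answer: $\frac{6352485}{4} \approx 1.5881 \cdot 10^{6}$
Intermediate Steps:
$G = 0$ ($G = 1 - 1 = 0$)
$O = 25$ ($O = \left(0 - 5\right)^{2} = \left(-5\right)^{2} = 25$)
$C{\left(v,k \right)} = 25 + k$ ($C{\left(v,k \right)} = k + 25 = 25 + k$)
$C{\left(-5,5 - \left(1 \cdot \frac{1}{4} - \frac{3}{-3}\right) \right)} 55239 = \left(25 - \left(-5 + 1 + \frac{1}{4}\right)\right) 55239 = \left(25 + \left(5 - \left(\frac{1}{4} + 1\right)\right)\right) 55239 = \left(25 + \left(5 - \frac{5}{4}\right)\right) 55239 = \left(25 + \frac{15}{4}\right) 55239 = \frac{115}{4} \cdot 55239 = \frac{6352485}{4}$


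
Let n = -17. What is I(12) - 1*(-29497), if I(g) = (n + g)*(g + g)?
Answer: 29377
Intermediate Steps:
I(g) = 2*g*(-17 + g) (I(g) = (-17 + g)*(g + g) = (-17 + g)*(2*g) = 2*g*(-17 + g))
I(12) - 1*(-29497) = 2*12*(-17 + 12) - 1*(-29497) = 2*12*(-5) + 29497 = -120 + 29497 = 29377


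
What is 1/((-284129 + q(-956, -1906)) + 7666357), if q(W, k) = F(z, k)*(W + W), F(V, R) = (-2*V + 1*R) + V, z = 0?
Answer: 1/11026500 ≈ 9.0691e-8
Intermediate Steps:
F(V, R) = R - V (F(V, R) = (-2*V + R) + V = (R - 2*V) + V = R - V)
q(W, k) = 2*W*k (q(W, k) = (k - 1*0)*(W + W) = (k + 0)*(2*W) = k*(2*W) = 2*W*k)
1/((-284129 + q(-956, -1906)) + 7666357) = 1/((-284129 + 2*(-956)*(-1906)) + 7666357) = 1/((-284129 + 3644272) + 7666357) = 1/(3360143 + 7666357) = 1/11026500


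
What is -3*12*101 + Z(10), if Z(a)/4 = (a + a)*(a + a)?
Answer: -2036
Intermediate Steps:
Z(a) = 16*a² (Z(a) = 4*((a + a)*(a + a)) = 4*((2*a)*(2*a)) = 4*(4*a²) = 16*a²)
-3*12*101 + Z(10) = -3*12*101 + 16*10² = -36*101 + 16*100 = -3636 + 1600 = -2036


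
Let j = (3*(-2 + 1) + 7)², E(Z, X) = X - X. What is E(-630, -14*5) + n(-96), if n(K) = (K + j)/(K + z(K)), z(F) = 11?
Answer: 16/17 ≈ 0.94118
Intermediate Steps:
E(Z, X) = 0
j = 16 (j = (3*(-1) + 7)² = (-3 + 7)² = 4² = 16)
n(K) = (16 + K)/(11 + K) (n(K) = (K + 16)/(K + 11) = (16 + K)/(11 + K))
E(-630, -14*5) + n(-96) = 0 + (16 - 96)/(11 - 96) = 0 - 80/(-85) = 0 - 1/85*(-80) = 0 + 16/17 = 16/17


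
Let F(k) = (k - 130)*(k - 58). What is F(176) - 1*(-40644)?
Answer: 46072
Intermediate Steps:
F(k) = (-130 + k)*(-58 + k)
F(176) - 1*(-40644) = (7540 + 176**2 - 188*176) - 1*(-40644) = (7540 + 30976 - 33088) + 40644 = 5428 + 40644 = 46072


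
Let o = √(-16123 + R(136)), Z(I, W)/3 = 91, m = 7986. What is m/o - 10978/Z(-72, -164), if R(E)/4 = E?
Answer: -10978/273 - 2662*I*√1731/1731 ≈ -40.212 - 63.982*I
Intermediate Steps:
R(E) = 4*E
Z(I, W) = 273 (Z(I, W) = 3*91 = 273)
o = 3*I*√1731 (o = √(-16123 + 4*136) = √(-16123 + 544) = √(-15579) = 3*I*√1731 ≈ 124.82*I)
m/o - 10978/Z(-72, -164) = 7986/((3*I*√1731)) - 10978/273 = 7986*(-I*√1731/5193) - 10978*1/273 = -2662*I*√1731/1731 - 10978/273 = -10978/273 - 2662*I*√1731/1731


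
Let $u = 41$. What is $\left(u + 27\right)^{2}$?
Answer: $4624$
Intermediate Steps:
$\left(u + 27\right)^{2} = \left(41 + 27\right)^{2} = 68^{2} = 4624$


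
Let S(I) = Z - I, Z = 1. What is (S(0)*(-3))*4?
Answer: -12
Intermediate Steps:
S(I) = 1 - I
(S(0)*(-3))*4 = ((1 - 1*0)*(-3))*4 = ((1 + 0)*(-3))*4 = (1*(-3))*4 = -3*4 = -12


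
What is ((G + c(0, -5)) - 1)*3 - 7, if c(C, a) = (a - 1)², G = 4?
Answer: 110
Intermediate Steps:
c(C, a) = (-1 + a)²
((G + c(0, -5)) - 1)*3 - 7 = ((4 + (-1 - 5)²) - 1)*3 - 7 = ((4 + (-6)²) - 1)*3 - 7 = ((4 + 36) - 1)*3 - 7 = (40 - 1)*3 - 7 = 39*3 - 7 = 117 - 7 = 110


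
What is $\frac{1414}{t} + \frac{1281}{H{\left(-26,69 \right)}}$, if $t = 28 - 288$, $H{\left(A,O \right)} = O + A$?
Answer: $\frac{136129}{5590} \approx 24.352$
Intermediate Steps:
$H{\left(A,O \right)} = A + O$
$t = -260$ ($t = 28 - 288 = -260$)
$\frac{1414}{t} + \frac{1281}{H{\left(-26,69 \right)}} = \frac{1414}{-260} + \frac{1281}{-26 + 69} = 1414 \left(- \frac{1}{260}\right) + \frac{1281}{43} = - \frac{707}{130} + 1281 \cdot \frac{1}{43} = - \frac{707}{130} + \frac{1281}{43} = \frac{136129}{5590}$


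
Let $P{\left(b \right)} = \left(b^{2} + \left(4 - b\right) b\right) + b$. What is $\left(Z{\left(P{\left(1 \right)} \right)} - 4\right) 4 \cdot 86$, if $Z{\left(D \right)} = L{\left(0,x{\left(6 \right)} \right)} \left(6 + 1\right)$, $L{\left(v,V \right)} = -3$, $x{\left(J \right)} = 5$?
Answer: $-8600$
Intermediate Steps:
$P{\left(b \right)} = b + b^{2} + b \left(4 - b\right)$ ($P{\left(b \right)} = \left(b^{2} + b \left(4 - b\right)\right) + b = b + b^{2} + b \left(4 - b\right)$)
$Z{\left(D \right)} = -21$ ($Z{\left(D \right)} = - 3 \left(6 + 1\right) = \left(-3\right) 7 = -21$)
$\left(Z{\left(P{\left(1 \right)} \right)} - 4\right) 4 \cdot 86 = \left(-21 - 4\right) 4 \cdot 86 = \left(-25\right) 4 \cdot 86 = \left(-100\right) 86 = -8600$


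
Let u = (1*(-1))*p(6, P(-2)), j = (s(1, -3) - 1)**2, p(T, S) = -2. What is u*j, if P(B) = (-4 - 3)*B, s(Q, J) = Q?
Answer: 0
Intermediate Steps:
P(B) = -7*B
j = 0 (j = (1 - 1)**2 = 0**2 = 0)
u = 2 (u = (1*(-1))*(-2) = -1*(-2) = 2)
u*j = 2*0 = 0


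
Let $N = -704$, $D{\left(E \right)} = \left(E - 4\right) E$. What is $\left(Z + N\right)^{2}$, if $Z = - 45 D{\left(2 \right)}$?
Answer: $274576$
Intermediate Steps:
$D{\left(E \right)} = E \left(-4 + E\right)$ ($D{\left(E \right)} = \left(-4 + E\right) E = E \left(-4 + E\right)$)
$Z = 180$ ($Z = - 45 \cdot 2 \left(-4 + 2\right) = - 45 \cdot 2 \left(-2\right) = \left(-45\right) \left(-4\right) = 180$)
$\left(Z + N\right)^{2} = \left(180 - 704\right)^{2} = \left(-524\right)^{2} = 274576$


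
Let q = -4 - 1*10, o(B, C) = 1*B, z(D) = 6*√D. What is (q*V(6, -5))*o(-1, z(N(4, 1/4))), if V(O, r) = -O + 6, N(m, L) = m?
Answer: 0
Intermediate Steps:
V(O, r) = 6 - O
o(B, C) = B
q = -14 (q = -4 - 10 = -14)
(q*V(6, -5))*o(-1, z(N(4, 1/4))) = -14*(6 - 1*6)*(-1) = -14*(6 - 6)*(-1) = -14*0*(-1) = 0*(-1) = 0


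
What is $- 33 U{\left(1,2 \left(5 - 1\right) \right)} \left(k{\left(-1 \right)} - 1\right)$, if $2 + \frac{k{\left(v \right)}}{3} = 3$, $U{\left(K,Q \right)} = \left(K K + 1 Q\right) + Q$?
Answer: $-1122$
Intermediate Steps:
$U{\left(K,Q \right)} = K^{2} + 2 Q$ ($U{\left(K,Q \right)} = \left(K^{2} + Q\right) + Q = \left(Q + K^{2}\right) + Q = K^{2} + 2 Q$)
$k{\left(v \right)} = 3$ ($k{\left(v \right)} = -6 + 3 \cdot 3 = -6 + 9 = 3$)
$- 33 U{\left(1,2 \left(5 - 1\right) \right)} \left(k{\left(-1 \right)} - 1\right) = - 33 \left(1^{2} + 2 \cdot 2 \left(5 - 1\right)\right) \left(3 - 1\right) = - 33 \left(1 + 2 \cdot 2 \cdot 4\right) 2 = - 33 \left(1 + 2 \cdot 8\right) 2 = - 33 \left(1 + 16\right) 2 = \left(-33\right) 17 \cdot 2 = \left(-561\right) 2 = -1122$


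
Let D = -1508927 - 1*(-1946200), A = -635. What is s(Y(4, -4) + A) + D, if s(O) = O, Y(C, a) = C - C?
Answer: 436638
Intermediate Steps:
Y(C, a) = 0
D = 437273 (D = -1508927 + 1946200 = 437273)
s(Y(4, -4) + A) + D = (0 - 635) + 437273 = -635 + 437273 = 436638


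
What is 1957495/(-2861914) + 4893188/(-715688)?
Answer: -962802432712/128014844177 ≈ -7.5210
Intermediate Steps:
1957495/(-2861914) + 4893188/(-715688) = 1957495*(-1/2861914) + 4893188*(-1/715688) = -1957495/2861914 - 1223297/178922 = -962802432712/128014844177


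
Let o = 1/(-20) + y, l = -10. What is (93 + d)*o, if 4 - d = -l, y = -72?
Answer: -125367/20 ≈ -6268.4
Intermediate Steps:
o = -1441/20 (o = 1/(-20) - 72 = -1/20 - 72 = -1441/20 ≈ -72.050)
d = -6 (d = 4 - (-1)*(-10) = 4 - 1*10 = 4 - 10 = -6)
(93 + d)*o = (93 - 6)*(-1441/20) = 87*(-1441/20) = -125367/20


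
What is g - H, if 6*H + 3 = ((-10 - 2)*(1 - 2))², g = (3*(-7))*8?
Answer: -383/2 ≈ -191.50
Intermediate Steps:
g = -168 (g = -21*8 = -168)
H = 47/2 (H = -½ + ((-10 - 2)*(1 - 2))²/6 = -½ + (-12*(-1))²/6 = -½ + (⅙)*12² = -½ + (⅙)*144 = -½ + 24 = 47/2 ≈ 23.500)
g - H = -168 - 1*47/2 = -168 - 47/2 = -383/2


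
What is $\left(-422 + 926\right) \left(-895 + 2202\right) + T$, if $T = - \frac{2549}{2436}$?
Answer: $\frac{1604658859}{2436} \approx 6.5873 \cdot 10^{5}$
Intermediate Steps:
$T = - \frac{2549}{2436}$ ($T = \left(-2549\right) \frac{1}{2436} = - \frac{2549}{2436} \approx -1.0464$)
$\left(-422 + 926\right) \left(-895 + 2202\right) + T = \left(-422 + 926\right) \left(-895 + 2202\right) - \frac{2549}{2436} = 504 \cdot 1307 - \frac{2549}{2436} = 658728 - \frac{2549}{2436} = \frac{1604658859}{2436}$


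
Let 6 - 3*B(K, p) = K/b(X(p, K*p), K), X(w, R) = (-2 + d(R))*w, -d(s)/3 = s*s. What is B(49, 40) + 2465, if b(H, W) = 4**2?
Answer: 118367/48 ≈ 2466.0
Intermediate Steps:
d(s) = -3*s**2 (d(s) = -3*s*s = -3*s**2)
X(w, R) = w*(-2 - 3*R**2) (X(w, R) = (-2 - 3*R**2)*w = w*(-2 - 3*R**2))
b(H, W) = 16
B(K, p) = 2 - K/48 (B(K, p) = 2 - K/(3*16) = 2 - K/48)
B(49, 40) + 2465 = (2 - 1/48*49) + 2465 = (2 - 49/48) + 2465 = 47/48 + 2465 = 118367/48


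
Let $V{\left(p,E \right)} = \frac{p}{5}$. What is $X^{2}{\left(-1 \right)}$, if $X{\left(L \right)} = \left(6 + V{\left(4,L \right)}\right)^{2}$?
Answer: $\frac{1336336}{625} \approx 2138.1$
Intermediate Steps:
$V{\left(p,E \right)} = \frac{p}{5}$ ($V{\left(p,E \right)} = p \frac{1}{5} = \frac{p}{5}$)
$X{\left(L \right)} = \frac{1156}{25}$ ($X{\left(L \right)} = \left(6 + \frac{1}{5} \cdot 4\right)^{2} = \left(6 + \frac{4}{5}\right)^{2} = \left(\frac{34}{5}\right)^{2} = \frac{1156}{25}$)
$X^{2}{\left(-1 \right)} = \left(\frac{1156}{25}\right)^{2} = \frac{1336336}{625}$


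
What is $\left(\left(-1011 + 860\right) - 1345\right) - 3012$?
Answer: $-4508$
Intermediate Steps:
$\left(\left(-1011 + 860\right) - 1345\right) - 3012 = \left(-151 - 1345\right) - 3012 = -1496 - 3012 = -4508$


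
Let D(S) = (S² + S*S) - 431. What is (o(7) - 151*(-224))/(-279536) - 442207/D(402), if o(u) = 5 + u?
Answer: -33633564631/22556947868 ≈ -1.4911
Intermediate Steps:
D(S) = -431 + 2*S² (D(S) = (S² + S²) - 431 = 2*S² - 431 = -431 + 2*S²)
(o(7) - 151*(-224))/(-279536) - 442207/D(402) = ((5 + 7) - 151*(-224))/(-279536) - 442207/(-431 + 2*402²) = (12 + 33824)*(-1/279536) - 442207/(-431 + 2*161604) = 33836*(-1/279536) - 442207/(-431 + 323208) = -8459/69884 - 442207/322777 = -33633564631/22556947868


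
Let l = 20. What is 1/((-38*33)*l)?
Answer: -1/25080 ≈ -3.9872e-5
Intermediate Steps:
1/((-38*33)*l) = 1/(-38*33*20) = 1/(-1254*20) = 1/(-25080) = -1/25080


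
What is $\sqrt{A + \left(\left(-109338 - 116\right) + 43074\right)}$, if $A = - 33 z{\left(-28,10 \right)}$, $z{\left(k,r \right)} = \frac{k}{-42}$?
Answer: $3 i \sqrt{7378} \approx 257.69 i$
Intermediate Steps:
$z{\left(k,r \right)} = - \frac{k}{42}$ ($z{\left(k,r \right)} = k \left(- \frac{1}{42}\right) = - \frac{k}{42}$)
$A = -22$ ($A = - 33 \left(\left(- \frac{1}{42}\right) \left(-28\right)\right) = \left(-33\right) \frac{2}{3} = -22$)
$\sqrt{A + \left(\left(-109338 - 116\right) + 43074\right)} = \sqrt{-22 + \left(\left(-109338 - 116\right) + 43074\right)} = \sqrt{-22 + \left(-109454 + 43074\right)} = \sqrt{-22 - 66380} = \sqrt{-66402} = 3 i \sqrt{7378}$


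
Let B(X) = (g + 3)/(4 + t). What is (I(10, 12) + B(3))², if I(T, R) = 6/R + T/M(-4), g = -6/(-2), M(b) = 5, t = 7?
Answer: 4489/484 ≈ 9.2748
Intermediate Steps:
g = 3 (g = -6*(-½) = 3)
I(T, R) = 6/R + T/5
B(X) = 6/11 (B(X) = (3 + 3)/(4 + 7) = 6/11)
(I(10, 12) + B(3))² = ((6/12 + (⅕)*10) + 6/11)² = ((6*(1/12) + 2) + 6/11)² = ((½ + 2) + 6/11)² = (5/2 + 6/11)² = (67/22)² = 4489/484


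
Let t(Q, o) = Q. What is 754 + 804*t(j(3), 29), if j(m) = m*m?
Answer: 7990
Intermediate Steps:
j(m) = m²
754 + 804*t(j(3), 29) = 754 + 804*3² = 754 + 804*9 = 754 + 7236 = 7990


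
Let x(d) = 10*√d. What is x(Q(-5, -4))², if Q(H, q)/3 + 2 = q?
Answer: -1800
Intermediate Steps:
Q(H, q) = -6 + 3*q
x(Q(-5, -4))² = (10*√(-6 + 3*(-4)))² = (10*√(-6 - 12))² = (10*√(-18))² = (10*(3*I*√2))² = (30*I*√2)² = -1800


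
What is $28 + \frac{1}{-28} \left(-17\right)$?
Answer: $\frac{801}{28} \approx 28.607$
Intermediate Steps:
$28 + \frac{1}{-28} \left(-17\right) = 28 - - \frac{17}{28} = 28 + \frac{17}{28} = \frac{801}{28}$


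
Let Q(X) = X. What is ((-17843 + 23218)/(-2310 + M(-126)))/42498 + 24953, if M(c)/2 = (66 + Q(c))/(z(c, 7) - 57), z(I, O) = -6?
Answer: 3426675807887/137325204 ≈ 24953.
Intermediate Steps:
M(c) = -44/21 - 2*c/63 (M(c) = 2*((66 + c)/(-6 - 57)) = 2*((66 + c)/(-63)) = 2*((66 + c)*(-1/63)) = 2*(-22/21 - c/63) = -44/21 - 2*c/63)
((-17843 + 23218)/(-2310 + M(-126)))/42498 + 24953 = ((-17843 + 23218)/(-2310 + (-44/21 - 2/63*(-126))))/42498 + 24953 = (5375/(-2310 + (-44/21 + 4)))*(1/42498) + 24953 = (5375/(-2310 + 40/21))*(1/42498) + 24953 = (5375/(-48470/21))*(1/42498) + 24953 = (5375*(-21/48470))*(1/42498) + 24953 = -22575/9694*1/42498 + 24953 = -7525/137325204 + 24953 = 3426675807887/137325204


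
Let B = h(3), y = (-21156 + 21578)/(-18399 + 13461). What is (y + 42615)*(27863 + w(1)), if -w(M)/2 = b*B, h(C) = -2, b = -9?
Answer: 2927851865248/2469 ≈ 1.1858e+9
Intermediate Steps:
y = -211/2469 (y = 422/(-4938) = 422*(-1/4938) = -211/2469 ≈ -0.085460)
B = -2
w(M) = -36 (w(M) = -(-18)*(-2) = -2*18 = -36)
(y + 42615)*(27863 + w(1)) = (-211/2469 + 42615)*(27863 - 36) = (105216224/2469)*27827 = 2927851865248/2469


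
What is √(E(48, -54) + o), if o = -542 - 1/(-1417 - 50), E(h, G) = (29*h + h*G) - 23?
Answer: I*√422048402/489 ≈ 42.012*I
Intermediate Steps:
E(h, G) = -23 + 29*h + G*h (E(h, G) = (29*h + G*h) - 23 = -23 + 29*h + G*h)
o = -795113/1467 (o = -542 - 1/(-1467) = -542 - 1*(-1/1467) = -542 + 1/1467 = -795113/1467 ≈ -542.00)
√(E(48, -54) + o) = √((-23 + 29*48 - 54*48) - 795113/1467) = √((-23 + 1392 - 2592) - 795113/1467) = √(-1223 - 795113/1467) = √(-2589254/1467) = I*√422048402/489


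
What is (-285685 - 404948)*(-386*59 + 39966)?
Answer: -11873362536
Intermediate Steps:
(-285685 - 404948)*(-386*59 + 39966) = -690633*(-22774 + 39966) = -690633*17192 = -11873362536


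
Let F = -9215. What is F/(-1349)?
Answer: 485/71 ≈ 6.8310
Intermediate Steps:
F/(-1349) = -9215/(-1349) = -9215*(-1/1349) = 485/71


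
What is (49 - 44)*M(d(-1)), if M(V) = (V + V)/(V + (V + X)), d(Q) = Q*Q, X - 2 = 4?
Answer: 5/4 ≈ 1.2500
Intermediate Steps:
X = 6 (X = 2 + 4 = 6)
d(Q) = Q²
M(V) = 2*V/(6 + 2*V) (M(V) = (V + V)/(V + (V + 6)) = (2*V)/(V + (6 + V)) = (2*V)/(6 + 2*V) = 2*V/(6 + 2*V))
(49 - 44)*M(d(-1)) = (49 - 44)*((-1)²/(3 + (-1)²)) = 5*(1/(3 + 1)) = 5*(1/4) = 5*(1*(¼)) = 5*(¼) = 5/4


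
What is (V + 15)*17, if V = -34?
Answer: -323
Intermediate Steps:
(V + 15)*17 = (-34 + 15)*17 = -19*17 = -323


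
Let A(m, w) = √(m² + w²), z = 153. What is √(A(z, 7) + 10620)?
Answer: √(10620 + √23458) ≈ 103.79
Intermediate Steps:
√(A(z, 7) + 10620) = √(√(153² + 7²) + 10620) = √(√(23409 + 49) + 10620) = √(√23458 + 10620) = √(10620 + √23458)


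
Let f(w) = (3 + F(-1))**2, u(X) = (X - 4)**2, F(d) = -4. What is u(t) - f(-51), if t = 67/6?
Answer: 1813/36 ≈ 50.361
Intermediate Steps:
t = 67/6 (t = 67*(1/6) = 67/6 ≈ 11.167)
u(X) = (-4 + X)**2
f(w) = 1 (f(w) = (3 - 4)**2 = (-1)**2 = 1)
u(t) - f(-51) = (-4 + 67/6)**2 - 1*1 = (43/6)**2 - 1 = 1849/36 - 1 = 1813/36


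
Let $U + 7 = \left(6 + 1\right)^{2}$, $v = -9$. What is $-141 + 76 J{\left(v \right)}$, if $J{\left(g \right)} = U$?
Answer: $3051$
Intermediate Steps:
$U = 42$ ($U = -7 + \left(6 + 1\right)^{2} = -7 + 7^{2} = -7 + 49 = 42$)
$J{\left(g \right)} = 42$
$-141 + 76 J{\left(v \right)} = -141 + 76 \cdot 42 = -141 + 3192 = 3051$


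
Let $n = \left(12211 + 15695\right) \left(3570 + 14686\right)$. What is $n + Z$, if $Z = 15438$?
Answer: $509467374$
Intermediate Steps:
$n = 509451936$ ($n = 27906 \cdot 18256 = 509451936$)
$n + Z = 509451936 + 15438 = 509467374$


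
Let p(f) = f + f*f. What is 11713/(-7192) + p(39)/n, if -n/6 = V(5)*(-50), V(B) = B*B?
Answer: -1277133/899000 ≈ -1.4206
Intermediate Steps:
V(B) = B²
p(f) = f + f²
n = 7500 (n = -6*5²*(-50) = -150*(-50) = -6*(-1250) = 7500)
11713/(-7192) + p(39)/n = 11713/(-7192) + (39*(1 + 39))/7500 = 11713*(-1/7192) + (39*40)*(1/7500) = -11713/7192 + 1560*(1/7500) = -11713/7192 + 26/125 = -1277133/899000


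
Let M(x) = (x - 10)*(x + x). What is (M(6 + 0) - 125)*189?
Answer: -32697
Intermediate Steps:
M(x) = 2*x*(-10 + x) (M(x) = (-10 + x)*(2*x) = 2*x*(-10 + x))
(M(6 + 0) - 125)*189 = (2*(6 + 0)*(-10 + (6 + 0)) - 125)*189 = (2*6*(-10 + 6) - 125)*189 = (2*6*(-4) - 125)*189 = (-48 - 125)*189 = -173*189 = -32697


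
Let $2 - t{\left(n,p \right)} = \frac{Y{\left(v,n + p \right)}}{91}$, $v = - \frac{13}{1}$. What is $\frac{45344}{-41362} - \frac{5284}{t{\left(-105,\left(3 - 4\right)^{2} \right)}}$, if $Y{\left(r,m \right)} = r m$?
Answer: $\frac{381454174}{930645} \approx 409.88$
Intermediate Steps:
$v = -13$ ($v = \left(-13\right) 1 = -13$)
$Y{\left(r,m \right)} = m r$
$t{\left(n,p \right)} = 2 + \frac{n}{7} + \frac{p}{7}$ ($t{\left(n,p \right)} = 2 - \frac{\left(n + p\right) \left(-13\right)}{91} = 2 - \left(- 13 n - 13 p\right) \frac{1}{91} = 2 - \left(- \frac{n}{7} - \frac{p}{7}\right) = 2 + \left(\frac{n}{7} + \frac{p}{7}\right) = 2 + \frac{n}{7} + \frac{p}{7}$)
$\frac{45344}{-41362} - \frac{5284}{t{\left(-105,\left(3 - 4\right)^{2} \right)}} = \frac{45344}{-41362} - \frac{5284}{2 + \frac{1}{7} \left(-105\right) + \frac{\left(3 - 4\right)^{2}}{7}} = 45344 \left(- \frac{1}{41362}\right) - \frac{5284}{2 - 15 + \frac{\left(-1\right)^{2}}{7}} = - \frac{22672}{20681} - \frac{5284}{2 - 15 + \frac{1}{7} \cdot 1} = - \frac{22672}{20681} - \frac{5284}{2 - 15 + \frac{1}{7}} = - \frac{22672}{20681} - \frac{5284}{- \frac{90}{7}} = - \frac{22672}{20681} - - \frac{18494}{45} = - \frac{22672}{20681} + \frac{18494}{45} = \frac{381454174}{930645}$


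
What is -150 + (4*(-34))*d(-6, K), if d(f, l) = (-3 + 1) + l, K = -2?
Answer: 394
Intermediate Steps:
d(f, l) = -2 + l
-150 + (4*(-34))*d(-6, K) = -150 + (4*(-34))*(-2 - 2) = -150 - 136*(-4) = -150 + 544 = 394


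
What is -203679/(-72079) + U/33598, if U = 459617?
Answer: 5710277255/345958606 ≈ 16.506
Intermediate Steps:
-203679/(-72079) + U/33598 = -203679/(-72079) + 459617/33598 = -203679*(-1/72079) + 459617*(1/33598) = 29097/10297 + 459617/33598 = 5710277255/345958606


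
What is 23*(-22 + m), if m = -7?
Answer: -667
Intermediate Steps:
23*(-22 + m) = 23*(-22 - 7) = 23*(-29) = -667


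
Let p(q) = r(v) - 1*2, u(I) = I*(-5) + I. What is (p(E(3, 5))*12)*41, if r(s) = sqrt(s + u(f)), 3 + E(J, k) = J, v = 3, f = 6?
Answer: -984 + 492*I*sqrt(21) ≈ -984.0 + 2254.6*I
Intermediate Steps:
E(J, k) = -3 + J
u(I) = -4*I (u(I) = -5*I + I = -4*I)
r(s) = sqrt(-24 + s) (r(s) = sqrt(s - 4*6) = sqrt(s - 24) = sqrt(-24 + s))
p(q) = -2 + I*sqrt(21) (p(q) = sqrt(-24 + 3) - 1*2 = sqrt(-21) - 2 = I*sqrt(21) - 2 = -2 + I*sqrt(21))
(p(E(3, 5))*12)*41 = ((-2 + I*sqrt(21))*12)*41 = (-24 + 12*I*sqrt(21))*41 = -984 + 492*I*sqrt(21)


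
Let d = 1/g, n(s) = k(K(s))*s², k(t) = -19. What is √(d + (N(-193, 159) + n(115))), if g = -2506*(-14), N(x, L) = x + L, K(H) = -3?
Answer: I*√1578229566945/2506 ≈ 501.31*I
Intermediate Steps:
N(x, L) = L + x
n(s) = -19*s²
g = 35084
d = 1/35084 ≈ 2.8503e-5
√(d + (N(-193, 159) + n(115))) = √(1/35084 + ((159 - 193) - 19*115²)) = √(1/35084 + (-34 - 19*13225)) = √(1/35084 + (-34 - 251275)) = √(1/35084 - 251309) = √(-8816924955/35084) = I*√1578229566945/2506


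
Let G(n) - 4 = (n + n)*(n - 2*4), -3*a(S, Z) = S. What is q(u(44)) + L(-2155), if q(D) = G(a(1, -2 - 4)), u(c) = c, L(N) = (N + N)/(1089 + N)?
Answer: 65233/4797 ≈ 13.599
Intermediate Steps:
a(S, Z) = -S/3
L(N) = 2*N/(1089 + N) (L(N) = (2*N)/(1089 + N) = 2*N/(1089 + N))
G(n) = 4 + 2*n*(-8 + n) (G(n) = 4 + (n + n)*(n - 2*4) = 4 + (2*n)*(n - 8) = 4 + (2*n)*(-8 + n) = 4 + 2*n*(-8 + n))
q(D) = 86/9 (q(D) = 4 - (-16)/3 + 2*(-⅓*1)² = 4 - 16*(-⅓) + 2*(-⅓)² = 4 + 16/3 + 2*(⅑) = 4 + 16/3 + 2/9 = 86/9)
q(u(44)) + L(-2155) = 86/9 + 2*(-2155)/(1089 - 2155) = 86/9 + 2*(-2155)/(-1066) = 86/9 + 2*(-2155)*(-1/1066) = 86/9 + 2155/533 = 65233/4797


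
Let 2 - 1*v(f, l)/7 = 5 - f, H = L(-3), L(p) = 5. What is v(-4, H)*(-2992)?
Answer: 146608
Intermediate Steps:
H = 5
v(f, l) = -21 + 7*f (v(f, l) = 14 - 7*(5 - f) = 14 + (-35 + 7*f) = -21 + 7*f)
v(-4, H)*(-2992) = (-21 + 7*(-4))*(-2992) = (-21 - 28)*(-2992) = -49*(-2992) = 146608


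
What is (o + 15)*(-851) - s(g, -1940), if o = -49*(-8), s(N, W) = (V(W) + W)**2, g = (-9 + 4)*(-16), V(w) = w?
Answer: -15400757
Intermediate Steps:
g = 80 (g = -5*(-16) = 80)
s(N, W) = 4*W**2 (s(N, W) = (W + W)**2 = (2*W)**2 = 4*W**2)
o = 392
(o + 15)*(-851) - s(g, -1940) = (392 + 15)*(-851) - 4*(-1940)**2 = 407*(-851) - 4*3763600 = -346357 - 1*15054400 = -346357 - 15054400 = -15400757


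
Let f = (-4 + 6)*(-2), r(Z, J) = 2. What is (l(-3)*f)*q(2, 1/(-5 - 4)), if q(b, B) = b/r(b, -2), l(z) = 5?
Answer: -20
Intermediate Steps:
f = -4 (f = 2*(-2) = -4)
q(b, B) = b/2
(l(-3)*f)*q(2, 1/(-5 - 4)) = (5*(-4))*((½)*2) = -20*1 = -20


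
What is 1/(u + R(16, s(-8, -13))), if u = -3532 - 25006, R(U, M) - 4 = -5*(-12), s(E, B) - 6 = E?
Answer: -1/28474 ≈ -3.5120e-5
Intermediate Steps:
s(E, B) = 6 + E
R(U, M) = 64 (R(U, M) = 4 - 5*(-12) = 4 + 60 = 64)
u = -28538
1/(u + R(16, s(-8, -13))) = 1/(-28538 + 64) = 1/(-28474) = -1/28474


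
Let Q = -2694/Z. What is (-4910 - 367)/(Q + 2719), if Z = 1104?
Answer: -970968/499847 ≈ -1.9425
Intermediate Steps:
Q = -449/184 (Q = -2694/1104 = -2694*1/1104 = -449/184 ≈ -2.4402)
(-4910 - 367)/(Q + 2719) = (-4910 - 367)/(-449/184 + 2719) = -5277/499847/184 = -5277*184/499847 = -970968/499847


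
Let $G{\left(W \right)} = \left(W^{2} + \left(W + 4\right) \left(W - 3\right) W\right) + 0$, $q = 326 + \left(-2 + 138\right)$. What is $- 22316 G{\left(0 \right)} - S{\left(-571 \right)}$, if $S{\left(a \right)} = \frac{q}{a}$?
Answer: $\frac{462}{571} \approx 0.80911$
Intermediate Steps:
$q = 462$ ($q = 326 + 136 = 462$)
$G{\left(W \right)} = W^{2} + W \left(-3 + W\right) \left(4 + W\right)$ ($G{\left(W \right)} = \left(W^{2} + \left(4 + W\right) \left(-3 + W\right) W\right) + 0 = \left(W^{2} + \left(-3 + W\right) \left(4 + W\right) W\right) + 0 = \left(W^{2} + W \left(-3 + W\right) \left(4 + W\right)\right) + 0 = W^{2} + W \left(-3 + W\right) \left(4 + W\right)$)
$S{\left(a \right)} = \frac{462}{a}$
$- 22316 G{\left(0 \right)} - S{\left(-571 \right)} = - 22316 \cdot 0 \left(-12 + 0^{2} + 2 \cdot 0\right) - \frac{462}{-571} = - 22316 \cdot 0 \left(-12 + 0 + 0\right) - 462 \left(- \frac{1}{571}\right) = - 22316 \cdot 0 \left(-12\right) - - \frac{462}{571} = \left(-22316\right) 0 + \frac{462}{571} = 0 + \frac{462}{571} = \frac{462}{571}$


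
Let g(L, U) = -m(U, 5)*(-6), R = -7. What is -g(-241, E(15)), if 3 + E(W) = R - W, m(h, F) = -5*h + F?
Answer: -780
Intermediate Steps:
m(h, F) = F - 5*h
E(W) = -10 - W (E(W) = -3 + (-7 - W) = -10 - W)
g(L, U) = 30 - 30*U (g(L, U) = -(5 - 5*U)*(-6) = (-5 + 5*U)*(-6) = 30 - 30*U)
-g(-241, E(15)) = -(30 - 30*(-10 - 1*15)) = -(30 - 30*(-10 - 15)) = -(30 - 30*(-25)) = -(30 + 750) = -1*780 = -780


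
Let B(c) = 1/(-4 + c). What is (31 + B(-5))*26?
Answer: 7228/9 ≈ 803.11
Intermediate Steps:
(31 + B(-5))*26 = (31 + 1/(-4 - 5))*26 = (31 + 1/(-9))*26 = (31 - ⅑)*26 = (278/9)*26 = 7228/9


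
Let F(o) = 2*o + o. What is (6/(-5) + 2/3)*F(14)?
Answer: -112/5 ≈ -22.400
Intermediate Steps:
F(o) = 3*o
(6/(-5) + 2/3)*F(14) = (6/(-5) + 2/3)*(3*14) = (6*(-1/5) + 2*(1/3))*42 = (-6/5 + 2/3)*42 = -8/15*42 = -112/5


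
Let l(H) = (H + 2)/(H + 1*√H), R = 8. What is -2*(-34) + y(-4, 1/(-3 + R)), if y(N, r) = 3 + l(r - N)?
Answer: 1167/16 - 31*√105/336 ≈ 71.992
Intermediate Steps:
l(H) = (2 + H)/(H + √H)
y(N, r) = 3 + (2 + r - N)/(r + √(r - N) - N) (y(N, r) = 3 + (2 + (r - N))/((r - N) + √(r - N)) = 3 + (2 + r - N)/(r + √(r - N) - N))
-2*(-34) + y(-4, 1/(-3 + R)) = -2*(-34) + (2 - 4*(-4) + 3*√(1/(-3 + 8) - 1*(-4)) + 4/(-3 + 8))/(1/(-3 + 8) + √(1/(-3 + 8) - 1*(-4)) - 1*(-4)) = 68 + (2 + 16 + 3*√(1/5 + 4) + 4/5)/(1/5 + √(1/5 + 4) + 4) = 68 + (2 + 16 + 3*√(⅕ + 4) + 4*(⅕))/(⅕ + √(⅕ + 4) + 4) = 68 + (2 + 16 + 3*√(21/5) + ⅘)/(⅕ + √(21/5) + 4) = 68 + (2 + 16 + 3*(√105/5) + ⅘)/(⅕ + √105/5 + 4) = 68 + (2 + 16 + 3*√105/5 + ⅘)/(21/5 + √105/5) = 68 + (94/5 + 3*√105/5)/(21/5 + √105/5)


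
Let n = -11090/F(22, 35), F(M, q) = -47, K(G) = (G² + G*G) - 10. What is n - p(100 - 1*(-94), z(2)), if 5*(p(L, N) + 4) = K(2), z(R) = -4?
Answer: 56484/235 ≈ 240.36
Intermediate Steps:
K(G) = -10 + 2*G² (K(G) = (G² + G²) - 10 = 2*G² - 10 = -10 + 2*G²)
p(L, N) = -22/5 (p(L, N) = -4 + (-10 + 2*2²)/5 = -4 + (-10 + 2*4)/5 = -4 + (-10 + 8)/5 = -4 + (⅕)*(-2) = -4 - ⅖ = -22/5)
n = 11090/47 (n = -11090/(-47) = -11090*(-1/47) = 11090/47 ≈ 235.96)
n - p(100 - 1*(-94), z(2)) = 11090/47 - 1*(-22/5) = 11090/47 + 22/5 = 56484/235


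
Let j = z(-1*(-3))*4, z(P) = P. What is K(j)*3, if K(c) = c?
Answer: 36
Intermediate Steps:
j = 12 (j = -1*(-3)*4 = 3*4 = 12)
K(j)*3 = 12*3 = 36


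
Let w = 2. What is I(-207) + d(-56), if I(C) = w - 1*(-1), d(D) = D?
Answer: -53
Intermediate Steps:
I(C) = 3 (I(C) = 2 - 1*(-1) = 2 + 1 = 3)
I(-207) + d(-56) = 3 - 56 = -53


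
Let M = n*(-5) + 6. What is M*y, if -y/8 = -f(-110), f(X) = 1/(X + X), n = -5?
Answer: -62/55 ≈ -1.1273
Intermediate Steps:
M = 31 (M = -5*(-5) + 6 = 25 + 6 = 31)
f(X) = 1/(2*X)
y = -2/55 (y = -(-8)*(½)/(-110) = -(-8)*(½)*(-1/110) = -(-8)*(-1)/220 = -8*1/220 = -2/55 ≈ -0.036364)
M*y = 31*(-2/55) = -62/55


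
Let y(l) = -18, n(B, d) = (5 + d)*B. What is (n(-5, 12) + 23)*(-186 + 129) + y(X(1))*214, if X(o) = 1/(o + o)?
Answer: -318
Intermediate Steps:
X(o) = 1/(2*o)
n(B, d) = B*(5 + d)
(n(-5, 12) + 23)*(-186 + 129) + y(X(1))*214 = (-5*(5 + 12) + 23)*(-186 + 129) - 18*214 = (-5*17 + 23)*(-57) - 3852 = (-85 + 23)*(-57) - 3852 = -62*(-57) - 3852 = 3534 - 3852 = -318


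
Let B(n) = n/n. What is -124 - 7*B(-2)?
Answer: -131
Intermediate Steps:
B(n) = 1
-124 - 7*B(-2) = -124 - 7*1 = -124 - 7 = -131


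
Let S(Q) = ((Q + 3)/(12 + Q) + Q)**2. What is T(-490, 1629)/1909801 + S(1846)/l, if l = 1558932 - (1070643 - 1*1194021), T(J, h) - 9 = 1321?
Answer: 22498842356742997489/11091379421590650840 ≈ 2.0285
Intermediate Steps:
T(J, h) = 1330 (T(J, h) = 9 + 1321 = 1330)
l = 1682310 (l = 1558932 - (1070643 - 1194021) = 1558932 - 1*(-123378) = 1558932 + 123378 = 1682310)
S(Q) = (Q + (3 + Q)/(12 + Q))**2 (S(Q) = ((3 + Q)/(12 + Q) + Q)**2 = (Q + (3 + Q)/(12 + Q))**2)
T(-490, 1629)/1909801 + S(1846)/l = 1330/1909801 + ((3 + 1846**2 + 13*1846)**2/(12 + 1846)**2)/1682310 = 1330*(1/1909801) + ((3 + 3407716 + 23998)**2/1858**2)*(1/1682310) = 1330/1909801 + ((1/3452164)*3431717**2)*(1/1682310) = 1330/1909801 + ((1/3452164)*11776681568089)*(1/1682310) = 1330/1909801 + (11776681568089/3452164)*(1/1682310) = 1330/1909801 + 11776681568089/5807610018840 = 22498842356742997489/11091379421590650840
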